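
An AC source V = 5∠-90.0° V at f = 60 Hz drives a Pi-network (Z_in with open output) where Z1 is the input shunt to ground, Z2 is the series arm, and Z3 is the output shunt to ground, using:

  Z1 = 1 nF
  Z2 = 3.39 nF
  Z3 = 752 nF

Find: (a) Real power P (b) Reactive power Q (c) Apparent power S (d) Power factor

Step 1 — Angular frequency: ω = 2π·f = 2π·60 = 377 rad/s.
Step 2 — Component impedances:
  Z1: Z = 1/(jωC) = -j/(ω·C) = 0 - j2.653e+06 Ω
  Z2: Z = 1/(jωC) = -j/(ω·C) = 0 - j7.825e+05 Ω
  Z3: Z = 1/(jωC) = -j/(ω·C) = 0 - j3527 Ω
Step 3 — With open output, the series arm Z2 and the output shunt Z3 appear in series to ground: Z2 + Z3 = 0 - j7.86e+05 Ω.
Step 4 — Parallel with input shunt Z1: Z_in = Z1 || (Z2 + Z3) = 0 - j6.063e+05 Ω = 6.063e+05∠-90.0° Ω.
Step 5 — Source phasor: V = 5∠-90.0° V = 0 - j5 V.
Step 6 — Current: I = V / Z = 8.246e-06 A = 8.246e-06∠0.0° A.
Step 7 — Complex power: S = V·I* = 0 - j4.123e-05 VA.
Step 8 — Real power: P = Re(S) = 0 W.
Step 9 — Reactive power: Q = Im(S) = -4.123e-05 VAR.
Step 10 — Apparent power: |S| = 4.123e-05 VA.
Step 11 — Power factor: PF = P/|S| = 0 (leading).

(a) P = 0 W  (b) Q = -4.123e-05 VAR  (c) S = 4.123e-05 VA  (d) PF = 0 (leading)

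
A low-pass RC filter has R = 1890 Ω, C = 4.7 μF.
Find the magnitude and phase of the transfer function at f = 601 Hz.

Step 1 — Angular frequency: ω = 2π·601 = 3776 rad/s.
Step 2 — Transfer function: H(jω) = 1/(1 + jωRC).
Step 3 — Denominator: 1 + jωRC = 1 + j·3776·1890·4.7e-06 = 1 + j33.54.
Step 4 — H = 0.0008879 - j0.02979.
Step 5 — Magnitude: |H| = 0.0298 (-30.5 dB); phase: φ = -88.3°.

|H| = 0.0298 (-30.5 dB), φ = -88.3°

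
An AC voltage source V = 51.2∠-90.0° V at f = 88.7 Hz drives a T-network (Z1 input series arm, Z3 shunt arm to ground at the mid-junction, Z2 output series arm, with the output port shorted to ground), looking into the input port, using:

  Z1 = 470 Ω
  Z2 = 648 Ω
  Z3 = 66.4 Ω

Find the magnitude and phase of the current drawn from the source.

Step 1 — Angular frequency: ω = 2π·f = 2π·88.7 = 557.3 rad/s.
Step 2 — Component impedances:
  Z1: Z = R = 470 Ω
  Z2: Z = R = 648 Ω
  Z3: Z = R = 66.4 Ω
Step 3 — With the output port shorted to ground, the output series arm Z2 runs from the junction to ground; the shunt arm Z3 also runs from the junction to ground. They appear in parallel: Z3 || Z2 = 60.23 Ω.
Step 4 — Series with input arm Z1: Z_in = Z1 + (Z3 || Z2) = 530.2 Ω = 530.2∠0.0° Ω.
Step 5 — Source phasor: V = 51.2∠-90.0° V = 0 - j51.2 V.
Step 6 — Ohm's law: I = V / Z_total = (0 - j51.2) / (530.2) = 0 - j0.09656 A.
Step 7 — Convert to polar: |I| = 0.09656 A, ∠I = -90.0°.

I = 0.09656∠-90.0° A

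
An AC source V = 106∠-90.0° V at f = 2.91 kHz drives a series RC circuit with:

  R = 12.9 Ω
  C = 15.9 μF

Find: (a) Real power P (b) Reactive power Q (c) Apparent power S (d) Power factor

Step 1 — Angular frequency: ω = 2π·f = 2π·2910 = 1.828e+04 rad/s.
Step 2 — Component impedances:
  R: Z = R = 12.9 Ω
  C: Z = 1/(jωC) = -j/(ω·C) = 0 - j3.44 Ω
Step 3 — Series combination: Z_total = R + C = 12.9 - j3.44 Ω = 13.35∠-14.9° Ω.
Step 4 — Source phasor: V = 106∠-90.0° V = 0 - j106 V.
Step 5 — Current: I = V / Z = 2.046 - j7.672 A = 7.94∠-75.1° A.
Step 6 — Complex power: S = V·I* = 813.2 - j216.8 VA.
Step 7 — Real power: P = Re(S) = 813.2 W.
Step 8 — Reactive power: Q = Im(S) = -216.8 VAR.
Step 9 — Apparent power: |S| = 841.6 VA.
Step 10 — Power factor: PF = P/|S| = 0.9662 (leading).

(a) P = 813.2 W  (b) Q = -216.8 VAR  (c) S = 841.6 VA  (d) PF = 0.9662 (leading)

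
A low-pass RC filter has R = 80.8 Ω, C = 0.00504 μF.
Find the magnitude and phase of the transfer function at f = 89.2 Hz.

Step 1 — Angular frequency: ω = 2π·89.2 = 560.5 rad/s.
Step 2 — Transfer function: H(jω) = 1/(1 + jωRC).
Step 3 — Denominator: 1 + jωRC = 1 + j·560.5·80.8·5.04e-09 = 1 + j0.0002282.
Step 4 — H = 1 - j0.0002282.
Step 5 — Magnitude: |H| = 1 (-0.0 dB); phase: φ = -0.0°.

|H| = 1 (-0.0 dB), φ = -0.0°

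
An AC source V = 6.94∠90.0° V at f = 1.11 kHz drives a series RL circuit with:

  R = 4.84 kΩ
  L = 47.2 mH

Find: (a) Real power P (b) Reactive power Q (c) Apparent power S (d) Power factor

Step 1 — Angular frequency: ω = 2π·f = 2π·1110 = 6974 rad/s.
Step 2 — Component impedances:
  R: Z = R = 4840 Ω
  L: Z = jωL = j·6974·0.0472 = 0 + j329.2 Ω
Step 3 — Series combination: Z_total = R + L = 4840 + j329.2 Ω = 4851∠3.9° Ω.
Step 4 — Source phasor: V = 6.94∠90.0° V = 0 + j6.94 V.
Step 5 — Current: I = V / Z = 9.708e-05 + j0.001427 A = 0.001431∠86.1° A.
Step 6 — Complex power: S = V·I* = 0.009905 + j0.0006737 VA.
Step 7 — Real power: P = Re(S) = 0.009905 W.
Step 8 — Reactive power: Q = Im(S) = 0.0006737 VAR.
Step 9 — Apparent power: |S| = 0.009928 VA.
Step 10 — Power factor: PF = P/|S| = 0.9977 (lagging).

(a) P = 0.009905 W  (b) Q = 0.0006737 VAR  (c) S = 0.009928 VA  (d) PF = 0.9977 (lagging)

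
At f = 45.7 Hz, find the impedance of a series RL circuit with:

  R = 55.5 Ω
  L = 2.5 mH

Step 1 — Angular frequency: ω = 2π·f = 2π·45.7 = 287.1 rad/s.
Step 2 — Component impedances:
  R: Z = R = 55.5 Ω
  L: Z = jωL = j·287.1·0.0025 = 0 + j0.7179 Ω
Step 3 — Series combination: Z_total = R + L = 55.5 + j0.7179 Ω = 55.5∠0.7° Ω.

Z = 55.5 + j0.7179 Ω = 55.5∠0.7° Ω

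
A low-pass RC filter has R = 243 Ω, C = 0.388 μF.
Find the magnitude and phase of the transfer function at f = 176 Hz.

Step 1 — Angular frequency: ω = 2π·176 = 1106 rad/s.
Step 2 — Transfer function: H(jω) = 1/(1 + jωRC).
Step 3 — Denominator: 1 + jωRC = 1 + j·1106·243·3.88e-07 = 1 + j0.1043.
Step 4 — H = 0.9892 - j0.1031.
Step 5 — Magnitude: |H| = 0.9946 (-0.0 dB); phase: φ = -6.0°.

|H| = 0.9946 (-0.0 dB), φ = -6.0°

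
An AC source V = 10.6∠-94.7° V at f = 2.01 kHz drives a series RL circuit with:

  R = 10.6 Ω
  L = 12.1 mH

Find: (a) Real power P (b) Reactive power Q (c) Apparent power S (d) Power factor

Step 1 — Angular frequency: ω = 2π·f = 2π·2010 = 1.263e+04 rad/s.
Step 2 — Component impedances:
  R: Z = R = 10.6 Ω
  L: Z = jωL = j·1.263e+04·0.0121 = 0 + j152.8 Ω
Step 3 — Series combination: Z_total = R + L = 10.6 + j152.8 Ω = 153.2∠86.0° Ω.
Step 4 — Source phasor: V = 10.6∠-94.7° V = -0.8685 - j10.56 V.
Step 5 — Current: I = V / Z = -0.06919 + j0.000884 A = 0.0692∠179.3° A.
Step 6 — Complex power: S = V·I* = 0.05076 + j0.7318 VA.
Step 7 — Real power: P = Re(S) = 0.05076 W.
Step 8 — Reactive power: Q = Im(S) = 0.7318 VAR.
Step 9 — Apparent power: |S| = 0.7335 VA.
Step 10 — Power factor: PF = P/|S| = 0.0692 (lagging).

(a) P = 0.05076 W  (b) Q = 0.7318 VAR  (c) S = 0.7335 VA  (d) PF = 0.0692 (lagging)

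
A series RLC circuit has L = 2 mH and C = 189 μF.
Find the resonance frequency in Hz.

Step 1 — Resonance condition Im(Z)=0 gives ω₀ = 1/√(LC).
Step 2 — ω₀ = 1/√(0.002·0.000189) = 1627 rad/s.
Step 3 — f₀ = ω₀/(2π) = 258.9 Hz.

f₀ = 258.9 Hz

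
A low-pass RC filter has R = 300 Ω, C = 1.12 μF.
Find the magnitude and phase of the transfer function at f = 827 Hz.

Step 1 — Angular frequency: ω = 2π·827 = 5196 rad/s.
Step 2 — Transfer function: H(jω) = 1/(1 + jωRC).
Step 3 — Denominator: 1 + jωRC = 1 + j·5196·300·1.12e-06 = 1 + j1.746.
Step 4 — H = 0.247 - j0.4313.
Step 5 — Magnitude: |H| = 0.497 (-6.1 dB); phase: φ = -60.2°.

|H| = 0.497 (-6.1 dB), φ = -60.2°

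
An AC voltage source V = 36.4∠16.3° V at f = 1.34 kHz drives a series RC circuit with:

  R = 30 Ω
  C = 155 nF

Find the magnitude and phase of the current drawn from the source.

Step 1 — Angular frequency: ω = 2π·f = 2π·1340 = 8419 rad/s.
Step 2 — Component impedances:
  R: Z = R = 30 Ω
  C: Z = 1/(jωC) = -j/(ω·C) = 0 - j766.3 Ω
Step 3 — Series combination: Z_total = R + C = 30 - j766.3 Ω = 766.9∠-87.8° Ω.
Step 4 — Source phasor: V = 36.4∠16.3° V = 34.94 + j10.22 V.
Step 5 — Ohm's law: I = V / Z_total = (34.94 + j10.22) / (30 - j766.3) = -0.01153 + j0.04604 A.
Step 6 — Convert to polar: |I| = 0.04747 A, ∠I = 104.1°.

I = 0.04747∠104.1° A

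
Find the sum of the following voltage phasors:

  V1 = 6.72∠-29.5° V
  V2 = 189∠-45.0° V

Step 1 — Convert each phasor to rectangular form:
  V1 = 6.72·(cos(-29.5°) + j·sin(-29.5°)) = 5.849 - j3.309 V
  V2 = 189·(cos(-45.0°) + j·sin(-45.0°)) = 133.6 - j133.6 V
Step 2 — Sum components: V_total = 139.5 - j137 V.
Step 3 — Convert to polar: |V_total| = 195.5 V, ∠V_total = -44.5°.

V_total = 195.5∠-44.5° V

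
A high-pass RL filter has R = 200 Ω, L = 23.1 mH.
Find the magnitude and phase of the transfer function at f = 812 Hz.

Step 1 — Angular frequency: ω = 2π·812 = 5102 rad/s.
Step 2 — Transfer function: H(jω) = jωL/(R + jωL).
Step 3 — Numerator jωL = j·117.9; denominator R + jωL = 200 + j117.9.
Step 4 — H = 0.2577 + j0.4374.
Step 5 — Magnitude: |H| = 0.5077 (-5.9 dB); phase: φ = 59.5°.

|H| = 0.5077 (-5.9 dB), φ = 59.5°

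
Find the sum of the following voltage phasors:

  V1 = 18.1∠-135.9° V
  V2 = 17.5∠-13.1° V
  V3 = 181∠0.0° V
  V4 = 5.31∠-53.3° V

Step 1 — Convert each phasor to rectangular form:
  V1 = 18.1·(cos(-135.9°) + j·sin(-135.9°)) = -13 - j12.6 V
  V2 = 17.5·(cos(-13.1°) + j·sin(-13.1°)) = 17.04 - j3.966 V
  V3 = 181·(cos(0.0°) + j·sin(0.0°)) = 181 V
  V4 = 5.31·(cos(-53.3°) + j·sin(-53.3°)) = 3.173 - j4.257 V
Step 2 — Sum components: V_total = 188.2 - j20.82 V.
Step 3 — Convert to polar: |V_total| = 189.4 V, ∠V_total = -6.3°.

V_total = 189.4∠-6.3° V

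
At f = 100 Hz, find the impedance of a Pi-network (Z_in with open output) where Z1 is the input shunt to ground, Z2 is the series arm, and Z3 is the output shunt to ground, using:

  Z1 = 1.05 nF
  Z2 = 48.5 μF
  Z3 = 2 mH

Step 1 — Angular frequency: ω = 2π·f = 2π·100 = 628.3 rad/s.
Step 2 — Component impedances:
  Z1: Z = 1/(jωC) = -j/(ω·C) = 0 - j1.516e+06 Ω
  Z2: Z = 1/(jωC) = -j/(ω·C) = 0 - j32.82 Ω
  Z3: Z = jωL = j·628.3·0.002 = 0 + j1.257 Ω
Step 3 — With open output, the series arm Z2 and the output shunt Z3 appear in series to ground: Z2 + Z3 = 0 - j31.56 Ω.
Step 4 — Parallel with input shunt Z1: Z_in = Z1 || (Z2 + Z3) = 0 - j31.56 Ω = 31.56∠-90.0° Ω.

Z = 0 - j31.56 Ω = 31.56∠-90.0° Ω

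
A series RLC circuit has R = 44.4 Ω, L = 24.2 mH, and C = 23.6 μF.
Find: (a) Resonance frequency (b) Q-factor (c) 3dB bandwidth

Step 1 — Resonance condition Im(Z)=0 gives ω₀ = 1/√(LC).
Step 2 — ω₀ = 1/√(0.0242·2.36e-05) = 1323 rad/s.
Step 3 — f₀ = ω₀/(2π) = 210.6 Hz.
Step 4 — Series Q: Q = ω₀L/R = 1323·0.0242/44.4 = 0.7212.
Step 5 — 3dB bandwidth: Δω = ω₀/Q = 1835 rad/s; BW = Δω/(2π) = 292 Hz.

(a) f₀ = 210.6 Hz  (b) Q = 0.7212  (c) BW = 292 Hz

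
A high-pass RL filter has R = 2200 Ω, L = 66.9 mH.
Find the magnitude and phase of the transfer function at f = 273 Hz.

Step 1 — Angular frequency: ω = 2π·273 = 1715 rad/s.
Step 2 — Transfer function: H(jω) = jωL/(R + jωL).
Step 3 — Numerator jωL = j·114.8; denominator R + jωL = 2200 + j114.8.
Step 4 — H = 0.002713 + j0.05202.
Step 5 — Magnitude: |H| = 0.05209 (-25.7 dB); phase: φ = 87.0°.

|H| = 0.05209 (-25.7 dB), φ = 87.0°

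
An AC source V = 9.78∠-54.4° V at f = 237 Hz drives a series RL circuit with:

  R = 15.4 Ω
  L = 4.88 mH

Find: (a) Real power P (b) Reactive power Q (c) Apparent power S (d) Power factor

Step 1 — Angular frequency: ω = 2π·f = 2π·237 = 1489 rad/s.
Step 2 — Component impedances:
  R: Z = R = 15.4 Ω
  L: Z = jωL = j·1489·0.00488 = 0 + j7.267 Ω
Step 3 — Series combination: Z_total = R + L = 15.4 + j7.267 Ω = 17.03∠25.3° Ω.
Step 4 — Source phasor: V = 9.78∠-54.4° V = 5.693 - j7.952 V.
Step 5 — Current: I = V / Z = 0.1031 - j0.565 A = 0.5743∠-79.7° A.
Step 6 — Complex power: S = V·I* = 5.08 + j2.397 VA.
Step 7 — Real power: P = Re(S) = 5.08 W.
Step 8 — Reactive power: Q = Im(S) = 2.397 VAR.
Step 9 — Apparent power: |S| = 5.617 VA.
Step 10 — Power factor: PF = P/|S| = 0.9044 (lagging).

(a) P = 5.08 W  (b) Q = 2.397 VAR  (c) S = 5.617 VA  (d) PF = 0.9044 (lagging)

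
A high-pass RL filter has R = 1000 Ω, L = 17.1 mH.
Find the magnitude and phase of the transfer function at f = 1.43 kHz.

Step 1 — Angular frequency: ω = 2π·1430 = 8985 rad/s.
Step 2 — Transfer function: H(jω) = jωL/(R + jωL).
Step 3 — Numerator jωL = j·153.6; denominator R + jωL = 1000 + j153.6.
Step 4 — H = 0.02306 + j0.1501.
Step 5 — Magnitude: |H| = 0.1519 (-16.4 dB); phase: φ = 81.3°.

|H| = 0.1519 (-16.4 dB), φ = 81.3°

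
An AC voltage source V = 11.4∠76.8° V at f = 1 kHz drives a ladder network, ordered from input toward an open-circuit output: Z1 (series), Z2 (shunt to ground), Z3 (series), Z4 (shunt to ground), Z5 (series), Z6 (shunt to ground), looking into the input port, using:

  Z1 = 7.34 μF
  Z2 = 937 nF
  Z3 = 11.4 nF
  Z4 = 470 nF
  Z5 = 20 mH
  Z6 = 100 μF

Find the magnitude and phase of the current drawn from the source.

Step 1 — Angular frequency: ω = 2π·f = 2π·1000 = 6283 rad/s.
Step 2 — Component impedances:
  Z1: Z = 1/(jωC) = -j/(ω·C) = 0 - j21.68 Ω
  Z2: Z = 1/(jωC) = -j/(ω·C) = 0 - j169.9 Ω
  Z3: Z = 1/(jωC) = -j/(ω·C) = 0 - j1.396e+04 Ω
  Z4: Z = 1/(jωC) = -j/(ω·C) = 0 - j338.6 Ω
  Z5: Z = jωL = j·6283·0.02 = 0 + j125.7 Ω
  Z6: Z = 1/(jωC) = -j/(ω·C) = 0 - j1.592 Ω
Step 3 — Ladder network (open output): work backward from the far end, alternating series and parallel combinations. Z_in = 0 - j189.5 Ω = 189.5∠-90.0° Ω.
Step 4 — Source phasor: V = 11.4∠76.8° V = 2.603 + j11.1 V.
Step 5 — Ohm's law: I = V / Z_total = (2.603 + j11.1) / (0 - j189.5) = -0.05858 + j0.01374 A.
Step 6 — Convert to polar: |I| = 0.06017 A, ∠I = 166.8°.

I = 0.06017∠166.8° A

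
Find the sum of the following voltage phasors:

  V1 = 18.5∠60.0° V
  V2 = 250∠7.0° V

Step 1 — Convert each phasor to rectangular form:
  V1 = 18.5·(cos(60.0°) + j·sin(60.0°)) = 9.25 + j16.02 V
  V2 = 250·(cos(7.0°) + j·sin(7.0°)) = 248.1 + j30.47 V
Step 2 — Sum components: V_total = 257.4 + j46.49 V.
Step 3 — Convert to polar: |V_total| = 261.6 V, ∠V_total = 10.2°.

V_total = 261.6∠10.2° V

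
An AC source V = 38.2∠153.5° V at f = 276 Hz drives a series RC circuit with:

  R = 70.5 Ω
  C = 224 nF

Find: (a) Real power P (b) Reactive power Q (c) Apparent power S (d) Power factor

Step 1 — Angular frequency: ω = 2π·f = 2π·276 = 1734 rad/s.
Step 2 — Component impedances:
  R: Z = R = 70.5 Ω
  C: Z = 1/(jωC) = -j/(ω·C) = 0 - j2574 Ω
Step 3 — Series combination: Z_total = R + C = 70.5 - j2574 Ω = 2575∠-88.4° Ω.
Step 4 — Source phasor: V = 38.2∠153.5° V = -34.19 + j17.04 V.
Step 5 — Current: I = V / Z = -0.00698 - j0.01309 A = 0.01483∠-118.1° A.
Step 6 — Complex power: S = V·I* = 0.01551 - j0.5664 VA.
Step 7 — Real power: P = Re(S) = 0.01551 W.
Step 8 — Reactive power: Q = Im(S) = -0.5664 VAR.
Step 9 — Apparent power: |S| = 0.5666 VA.
Step 10 — Power factor: PF = P/|S| = 0.02738 (leading).

(a) P = 0.01551 W  (b) Q = -0.5664 VAR  (c) S = 0.5666 VA  (d) PF = 0.02738 (leading)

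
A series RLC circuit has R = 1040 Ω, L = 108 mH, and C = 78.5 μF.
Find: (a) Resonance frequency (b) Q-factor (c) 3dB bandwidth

Step 1 — Resonance condition Im(Z)=0 gives ω₀ = 1/√(LC).
Step 2 — ω₀ = 1/√(0.108·7.85e-05) = 343.4 rad/s.
Step 3 — f₀ = ω₀/(2π) = 54.66 Hz.
Step 4 — Series Q: Q = ω₀L/R = 343.4·0.108/1040 = 0.03567.
Step 5 — 3dB bandwidth: Δω = ω₀/Q = 9630 rad/s; BW = Δω/(2π) = 1533 Hz.

(a) f₀ = 54.66 Hz  (b) Q = 0.03567  (c) BW = 1533 Hz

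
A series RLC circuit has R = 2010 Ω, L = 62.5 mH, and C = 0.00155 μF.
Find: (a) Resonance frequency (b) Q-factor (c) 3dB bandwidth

Step 1 — Resonance: ω₀ = 1/√(LC) = 1/√(0.0625·1.55e-09) = 1.016e+05 rad/s.
Step 2 — f₀ = ω₀/(2π) = 1.617e+04 Hz.
Step 3 — Series Q: Q = ω₀L/R = 1.016e+05·0.0625/2010 = 3.159.
Step 4 — Bandwidth: Δω = ω₀/Q = 3.216e+04 rad/s; BW = Δω/(2π) = 5118 Hz.

(a) f₀ = 1.617e+04 Hz  (b) Q = 3.159  (c) BW = 5118 Hz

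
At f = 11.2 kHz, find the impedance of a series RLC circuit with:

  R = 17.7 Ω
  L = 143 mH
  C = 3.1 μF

Step 1 — Angular frequency: ω = 2π·f = 2π·1.12e+04 = 7.037e+04 rad/s.
Step 2 — Component impedances:
  R: Z = R = 17.7 Ω
  L: Z = jωL = j·7.037e+04·0.143 = 0 + j1.006e+04 Ω
  C: Z = 1/(jωC) = -j/(ω·C) = 0 - j4.584 Ω
Step 3 — Series combination: Z_total = R + L + C = 17.7 + j1.006e+04 Ω = 1.006e+04∠89.9° Ω.

Z = 17.7 + j1.006e+04 Ω = 1.006e+04∠89.9° Ω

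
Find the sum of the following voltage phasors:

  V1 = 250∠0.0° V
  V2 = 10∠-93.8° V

Step 1 — Convert each phasor to rectangular form:
  V1 = 250·(cos(0.0°) + j·sin(0.0°)) = 250 V
  V2 = 10·(cos(-93.8°) + j·sin(-93.8°)) = -0.6627 - j9.978 V
Step 2 — Sum components: V_total = 249.3 - j9.978 V.
Step 3 — Convert to polar: |V_total| = 249.5 V, ∠V_total = -2.3°.

V_total = 249.5∠-2.3° V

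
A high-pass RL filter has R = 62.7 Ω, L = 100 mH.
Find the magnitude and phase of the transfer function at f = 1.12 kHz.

Step 1 — Angular frequency: ω = 2π·1120 = 7037 rad/s.
Step 2 — Transfer function: H(jω) = jωL/(R + jωL).
Step 3 — Numerator jωL = j·703.7; denominator R + jωL = 62.7 + j703.7.
Step 4 — H = 0.9921 + j0.0884.
Step 5 — Magnitude: |H| = 0.9961 (-0.0 dB); phase: φ = 5.1°.

|H| = 0.9961 (-0.0 dB), φ = 5.1°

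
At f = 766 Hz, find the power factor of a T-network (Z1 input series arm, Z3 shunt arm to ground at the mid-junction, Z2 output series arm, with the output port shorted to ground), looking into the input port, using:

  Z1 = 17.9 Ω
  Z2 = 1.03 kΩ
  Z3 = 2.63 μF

Step 1 — Angular frequency: ω = 2π·f = 2π·766 = 4813 rad/s.
Step 2 — Component impedances:
  Z1: Z = R = 17.9 Ω
  Z2: Z = R = 1030 Ω
  Z3: Z = 1/(jωC) = -j/(ω·C) = 0 - j79 Ω
Step 3 — With the output port shorted to ground, the output series arm Z2 runs from the junction to ground; the shunt arm Z3 also runs from the junction to ground. They appear in parallel: Z3 || Z2 = 6.024 - j78.54 Ω.
Step 4 — Series with input arm Z1: Z_in = Z1 + (Z3 || Z2) = 23.92 - j78.54 Ω = 82.1∠-73.1° Ω.
Step 5 — Power factor: PF = cos(φ) = Re(Z)/|Z| = 23.92/82.1 = 0.2914.
Step 6 — Type: Im(Z) = -78.54 ⇒ leading (phase φ = -73.1°).

PF = 0.2914 (leading, φ = -73.1°)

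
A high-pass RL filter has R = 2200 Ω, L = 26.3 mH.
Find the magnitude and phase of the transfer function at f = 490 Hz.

Step 1 — Angular frequency: ω = 2π·490 = 3079 rad/s.
Step 2 — Transfer function: H(jω) = jωL/(R + jωL).
Step 3 — Numerator jωL = j·80.97; denominator R + jωL = 2200 + j80.97.
Step 4 — H = 0.001353 + j0.03676.
Step 5 — Magnitude: |H| = 0.03678 (-28.7 dB); phase: φ = 87.9°.

|H| = 0.03678 (-28.7 dB), φ = 87.9°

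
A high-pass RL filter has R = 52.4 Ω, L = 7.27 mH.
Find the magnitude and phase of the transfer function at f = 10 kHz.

Step 1 — Angular frequency: ω = 2π·1e+04 = 6.283e+04 rad/s.
Step 2 — Transfer function: H(jω) = jωL/(R + jωL).
Step 3 — Numerator jωL = j·456.8; denominator R + jωL = 52.4 + j456.8.
Step 4 — H = 0.987 + j0.1132.
Step 5 — Magnitude: |H| = 0.9935 (-0.1 dB); phase: φ = 6.5°.

|H| = 0.9935 (-0.1 dB), φ = 6.5°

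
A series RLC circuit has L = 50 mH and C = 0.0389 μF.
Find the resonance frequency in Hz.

Step 1 — Resonance condition Im(Z)=0 gives ω₀ = 1/√(LC).
Step 2 — ω₀ = 1/√(0.05·3.89e-08) = 2.267e+04 rad/s.
Step 3 — f₀ = ω₀/(2π) = 3609 Hz.

f₀ = 3609 Hz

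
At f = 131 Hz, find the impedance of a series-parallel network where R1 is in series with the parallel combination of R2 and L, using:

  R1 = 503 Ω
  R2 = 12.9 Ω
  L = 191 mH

Step 1 — Angular frequency: ω = 2π·f = 2π·131 = 823.1 rad/s.
Step 2 — Component impedances:
  R1: Z = R = 503 Ω
  R2: Z = R = 12.9 Ω
  L: Z = jωL = j·823.1·0.191 = 0 + j157.2 Ω
Step 3 — Parallel branch: R2 || L = 1/(1/R2 + 1/L) = 12.81 + j1.051 Ω.
Step 4 — Series with R1: Z_total = R1 + (R2 || L) = 515.8 + j1.051 Ω = 515.8∠0.1° Ω.

Z = 515.8 + j1.051 Ω = 515.8∠0.1° Ω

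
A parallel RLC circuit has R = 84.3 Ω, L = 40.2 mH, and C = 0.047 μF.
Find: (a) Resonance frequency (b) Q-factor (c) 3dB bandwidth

Step 1 — Resonance: ω₀ = 1/√(LC) = 1/√(0.0402·4.7e-08) = 2.301e+04 rad/s.
Step 2 — f₀ = ω₀/(2π) = 3661 Hz.
Step 3 — Parallel Q: Q = R/(ω₀L) = 84.3/(2.301e+04·0.0402) = 0.09115.
Step 4 — Bandwidth: Δω = ω₀/Q = 2.524e+05 rad/s; BW = Δω/(2π) = 4.017e+04 Hz.

(a) f₀ = 3661 Hz  (b) Q = 0.09115  (c) BW = 4.017e+04 Hz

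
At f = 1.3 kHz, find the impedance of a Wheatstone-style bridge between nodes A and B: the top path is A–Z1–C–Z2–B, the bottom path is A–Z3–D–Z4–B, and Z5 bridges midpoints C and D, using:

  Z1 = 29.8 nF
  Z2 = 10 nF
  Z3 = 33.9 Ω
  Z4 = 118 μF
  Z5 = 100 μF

Step 1 — Angular frequency: ω = 2π·f = 2π·1300 = 8168 rad/s.
Step 2 — Component impedances:
  Z1: Z = 1/(jωC) = -j/(ω·C) = 0 - j4108 Ω
  Z2: Z = 1/(jωC) = -j/(ω·C) = 0 - j1.224e+04 Ω
  Z3: Z = R = 33.9 Ω
  Z4: Z = 1/(jωC) = -j/(ω·C) = 0 - j1.038 Ω
  Z5: Z = 1/(jωC) = -j/(ω·C) = 0 - j1.224 Ω
Step 3 — Bridge requires nodal analysis (the Z5 bridge couples midpoints C and D, so the two paths cannot be reduced to a simple series/parallel combination). Setting node B to ground and injecting 1 A at node A, the 3-node admittance system at A, C, D solves to V_A = Z_AB = 33.9 - j1.317 Ω = 33.92∠-2.2° Ω.

Z = 33.9 - j1.317 Ω = 33.92∠-2.2° Ω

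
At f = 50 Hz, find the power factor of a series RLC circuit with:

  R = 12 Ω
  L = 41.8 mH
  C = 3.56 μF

Step 1 — Angular frequency: ω = 2π·f = 2π·50 = 314.2 rad/s.
Step 2 — Component impedances:
  R: Z = R = 12 Ω
  L: Z = jωL = j·314.2·0.0418 = 0 + j13.13 Ω
  C: Z = 1/(jωC) = -j/(ω·C) = 0 - j894.1 Ω
Step 3 — Series combination: Z_total = R + L + C = 12 - j881 Ω = 881.1∠-89.2° Ω.
Step 4 — Power factor: PF = cos(φ) = Re(Z)/|Z| = 12/881.1 = 0.01362.
Step 5 — Type: Im(Z) = -881 ⇒ leading (phase φ = -89.2°).

PF = 0.01362 (leading, φ = -89.2°)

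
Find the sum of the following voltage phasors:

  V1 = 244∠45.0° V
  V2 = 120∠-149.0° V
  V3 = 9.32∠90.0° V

Step 1 — Convert each phasor to rectangular form:
  V1 = 244·(cos(45.0°) + j·sin(45.0°)) = 172.5 + j172.5 V
  V2 = 120·(cos(-149.0°) + j·sin(-149.0°)) = -102.9 - j61.8 V
  V3 = 9.32·(cos(90.0°) + j·sin(90.0°)) = 0 + j9.32 V
Step 2 — Sum components: V_total = 69.67 + j120 V.
Step 3 — Convert to polar: |V_total| = 138.8 V, ∠V_total = 59.9°.

V_total = 138.8∠59.9° V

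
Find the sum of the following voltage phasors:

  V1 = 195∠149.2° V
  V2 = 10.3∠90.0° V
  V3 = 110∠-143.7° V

Step 1 — Convert each phasor to rectangular form:
  V1 = 195·(cos(149.2°) + j·sin(149.2°)) = -167.5 + j99.85 V
  V2 = 10.3·(cos(90.0°) + j·sin(90.0°)) = 0 + j10.3 V
  V3 = 110·(cos(-143.7°) + j·sin(-143.7°)) = -88.65 - j65.12 V
Step 2 — Sum components: V_total = -256.1 + j45.03 V.
Step 3 — Convert to polar: |V_total| = 260.1 V, ∠V_total = 170.0°.

V_total = 260.1∠170.0° V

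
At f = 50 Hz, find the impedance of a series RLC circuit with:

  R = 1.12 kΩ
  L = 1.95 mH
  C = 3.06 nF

Step 1 — Angular frequency: ω = 2π·f = 2π·50 = 314.2 rad/s.
Step 2 — Component impedances:
  R: Z = R = 1120 Ω
  L: Z = jωL = j·314.2·0.00195 = 0 + j0.6126 Ω
  C: Z = 1/(jωC) = -j/(ω·C) = 0 - j1.04e+06 Ω
Step 3 — Series combination: Z_total = R + L + C = 1120 - j1.04e+06 Ω = 1.04e+06∠-89.9° Ω.

Z = 1120 - j1.04e+06 Ω = 1.04e+06∠-89.9° Ω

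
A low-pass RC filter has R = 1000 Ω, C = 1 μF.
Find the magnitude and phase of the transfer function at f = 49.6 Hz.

Step 1 — Angular frequency: ω = 2π·49.6 = 311.6 rad/s.
Step 2 — Transfer function: H(jω) = 1/(1 + jωRC).
Step 3 — Denominator: 1 + jωRC = 1 + j·311.6·1000·1e-06 = 1 + j0.3116.
Step 4 — H = 0.9115 - j0.2841.
Step 5 — Magnitude: |H| = 0.9547 (-0.4 dB); phase: φ = -17.3°.

|H| = 0.9547 (-0.4 dB), φ = -17.3°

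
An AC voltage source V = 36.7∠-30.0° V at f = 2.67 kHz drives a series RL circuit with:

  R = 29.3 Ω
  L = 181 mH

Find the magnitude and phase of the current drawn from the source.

Step 1 — Angular frequency: ω = 2π·f = 2π·2670 = 1.678e+04 rad/s.
Step 2 — Component impedances:
  R: Z = R = 29.3 Ω
  L: Z = jωL = j·1.678e+04·0.181 = 0 + j3036 Ω
Step 3 — Series combination: Z_total = R + L = 29.3 + j3036 Ω = 3037∠89.4° Ω.
Step 4 — Source phasor: V = 36.7∠-30.0° V = 31.78 - j18.35 V.
Step 5 — Ohm's law: I = V / Z_total = (31.78 - j18.35) / (29.3 + j3036) = -0.005942 - j0.01052 A.
Step 6 — Convert to polar: |I| = 0.01209 A, ∠I = -119.4°.

I = 0.01209∠-119.4° A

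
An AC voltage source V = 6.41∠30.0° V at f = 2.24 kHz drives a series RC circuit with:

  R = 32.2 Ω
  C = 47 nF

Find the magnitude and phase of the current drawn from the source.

Step 1 — Angular frequency: ω = 2π·f = 2π·2240 = 1.407e+04 rad/s.
Step 2 — Component impedances:
  R: Z = R = 32.2 Ω
  C: Z = 1/(jωC) = -j/(ω·C) = 0 - j1512 Ω
Step 3 — Series combination: Z_total = R + C = 32.2 - j1512 Ω = 1512∠-88.8° Ω.
Step 4 — Source phasor: V = 6.41∠30.0° V = 5.551 + j3.205 V.
Step 5 — Ohm's law: I = V / Z_total = (5.551 + j3.205) / (32.2 - j1512) = -0.002041 + j0.003716 A.
Step 6 — Convert to polar: |I| = 0.004239 A, ∠I = 118.8°.

I = 0.004239∠118.8° A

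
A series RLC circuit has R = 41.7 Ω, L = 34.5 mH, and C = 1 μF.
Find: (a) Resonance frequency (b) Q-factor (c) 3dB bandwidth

Step 1 — Resonance: ω₀ = 1/√(LC) = 1/√(0.0345·1e-06) = 5384 rad/s.
Step 2 — f₀ = ω₀/(2π) = 856.9 Hz.
Step 3 — Series Q: Q = ω₀L/R = 5384·0.0345/41.7 = 4.454.
Step 4 — Bandwidth: Δω = ω₀/Q = 1209 rad/s; BW = Δω/(2π) = 192.4 Hz.

(a) f₀ = 856.9 Hz  (b) Q = 4.454  (c) BW = 192.4 Hz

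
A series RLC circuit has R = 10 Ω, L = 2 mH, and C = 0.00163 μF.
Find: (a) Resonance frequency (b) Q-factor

Step 1 — Resonance condition Im(Z)=0 gives ω₀ = 1/√(LC).
Step 2 — ω₀ = 1/√(0.002·1.63e-09) = 5.538e+05 rad/s.
Step 3 — f₀ = ω₀/(2π) = 8.815e+04 Hz.
Step 4 — Series Q: Q = ω₀L/R = 5.538e+05·0.002/10 = 110.8.

(a) f₀ = 8.815e+04 Hz  (b) Q = 110.8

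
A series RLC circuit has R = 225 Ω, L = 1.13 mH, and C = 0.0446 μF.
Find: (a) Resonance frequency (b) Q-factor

Step 1 — Resonance condition Im(Z)=0 gives ω₀ = 1/√(LC).
Step 2 — ω₀ = 1/√(0.00113·4.46e-08) = 1.409e+05 rad/s.
Step 3 — f₀ = ω₀/(2π) = 2.242e+04 Hz.
Step 4 — Series Q: Q = ω₀L/R = 1.409e+05·0.00113/225 = 0.7074.

(a) f₀ = 2.242e+04 Hz  (b) Q = 0.7074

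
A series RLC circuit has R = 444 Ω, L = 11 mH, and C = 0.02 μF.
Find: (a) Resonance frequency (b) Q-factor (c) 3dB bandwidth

Step 1 — Resonance condition Im(Z)=0 gives ω₀ = 1/√(LC).
Step 2 — ω₀ = 1/√(0.011·2e-08) = 6.742e+04 rad/s.
Step 3 — f₀ = ω₀/(2π) = 1.073e+04 Hz.
Step 4 — Series Q: Q = ω₀L/R = 6.742e+04·0.011/444 = 1.67.
Step 5 — 3dB bandwidth: Δω = ω₀/Q = 4.036e+04 rad/s; BW = Δω/(2π) = 6424 Hz.

(a) f₀ = 1.073e+04 Hz  (b) Q = 1.67  (c) BW = 6424 Hz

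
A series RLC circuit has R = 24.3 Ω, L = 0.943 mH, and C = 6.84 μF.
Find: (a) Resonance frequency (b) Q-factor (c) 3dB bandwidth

Step 1 — Resonance condition Im(Z)=0 gives ω₀ = 1/√(LC).
Step 2 — ω₀ = 1/√(0.000943·6.84e-06) = 1.245e+04 rad/s.
Step 3 — f₀ = ω₀/(2π) = 1982 Hz.
Step 4 — Series Q: Q = ω₀L/R = 1.245e+04·0.000943/24.3 = 0.4832.
Step 5 — 3dB bandwidth: Δω = ω₀/Q = 2.577e+04 rad/s; BW = Δω/(2π) = 4101 Hz.

(a) f₀ = 1982 Hz  (b) Q = 0.4832  (c) BW = 4101 Hz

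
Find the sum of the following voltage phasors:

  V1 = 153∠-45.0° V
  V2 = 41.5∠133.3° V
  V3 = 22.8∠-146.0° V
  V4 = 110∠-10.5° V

Step 1 — Convert each phasor to rectangular form:
  V1 = 153·(cos(-45.0°) + j·sin(-45.0°)) = 108.2 - j108.2 V
  V2 = 41.5·(cos(133.3°) + j·sin(133.3°)) = -28.46 + j30.2 V
  V3 = 22.8·(cos(-146.0°) + j·sin(-146.0°)) = -18.9 - j12.75 V
  V4 = 110·(cos(-10.5°) + j·sin(-10.5°)) = 108.2 - j20.05 V
Step 2 — Sum components: V_total = 169 - j110.8 V.
Step 3 — Convert to polar: |V_total| = 202.1 V, ∠V_total = -33.2°.

V_total = 202.1∠-33.2° V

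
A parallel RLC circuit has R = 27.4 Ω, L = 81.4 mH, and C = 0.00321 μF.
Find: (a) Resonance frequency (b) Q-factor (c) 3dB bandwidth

Step 1 — Resonance: ω₀ = 1/√(LC) = 1/√(0.0814·3.21e-09) = 6.186e+04 rad/s.
Step 2 — f₀ = ω₀/(2π) = 9846 Hz.
Step 3 — Parallel Q: Q = R/(ω₀L) = 27.4/(6.186e+04·0.0814) = 0.005441.
Step 4 — Bandwidth: Δω = ω₀/Q = 1.137e+07 rad/s; BW = Δω/(2π) = 1.81e+06 Hz.

(a) f₀ = 9846 Hz  (b) Q = 0.005441  (c) BW = 1.81e+06 Hz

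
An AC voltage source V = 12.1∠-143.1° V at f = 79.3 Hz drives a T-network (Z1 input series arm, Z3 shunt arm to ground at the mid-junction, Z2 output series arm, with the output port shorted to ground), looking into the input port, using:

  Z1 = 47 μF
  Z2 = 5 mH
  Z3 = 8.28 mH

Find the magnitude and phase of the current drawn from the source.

Step 1 — Angular frequency: ω = 2π·f = 2π·79.3 = 498.3 rad/s.
Step 2 — Component impedances:
  Z1: Z = 1/(jωC) = -j/(ω·C) = 0 - j42.7 Ω
  Z2: Z = jωL = j·498.3·0.005 = 0 + j2.491 Ω
  Z3: Z = jωL = j·498.3·0.00828 = 0 + j4.126 Ω
Step 3 — With the output port shorted to ground, the output series arm Z2 runs from the junction to ground; the shunt arm Z3 also runs from the junction to ground. They appear in parallel: Z3 || Z2 = 0 + j1.553 Ω.
Step 4 — Series with input arm Z1: Z_in = Z1 + (Z3 || Z2) = 0 - j41.15 Ω = 41.15∠-90.0° Ω.
Step 5 — Source phasor: V = 12.1∠-143.1° V = -9.676 - j7.265 V.
Step 6 — Ohm's law: I = V / Z_total = (-9.676 - j7.265) / (0 - j41.15) = 0.1766 - j0.2352 A.
Step 7 — Convert to polar: |I| = 0.2941 A, ∠I = -53.1°.

I = 0.2941∠-53.1° A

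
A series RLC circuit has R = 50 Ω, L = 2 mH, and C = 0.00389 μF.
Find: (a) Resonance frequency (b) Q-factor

Step 1 — Resonance condition Im(Z)=0 gives ω₀ = 1/√(LC).
Step 2 — ω₀ = 1/√(0.002·3.89e-09) = 3.585e+05 rad/s.
Step 3 — f₀ = ω₀/(2π) = 5.706e+04 Hz.
Step 4 — Series Q: Q = ω₀L/R = 3.585e+05·0.002/50 = 14.34.

(a) f₀ = 5.706e+04 Hz  (b) Q = 14.34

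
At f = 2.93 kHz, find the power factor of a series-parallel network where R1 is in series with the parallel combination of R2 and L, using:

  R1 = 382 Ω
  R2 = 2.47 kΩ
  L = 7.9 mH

Step 1 — Angular frequency: ω = 2π·f = 2π·2930 = 1.841e+04 rad/s.
Step 2 — Component impedances:
  R1: Z = R = 382 Ω
  R2: Z = R = 2470 Ω
  L: Z = jωL = j·1.841e+04·0.0079 = 0 + j145.4 Ω
Step 3 — Parallel branch: R2 || L = 1/(1/R2 + 1/L) = 8.534 + j144.9 Ω.
Step 4 — Series with R1: Z_total = R1 + (R2 || L) = 390.5 + j144.9 Ω = 416.6∠20.4° Ω.
Step 5 — Power factor: PF = cos(φ) = Re(Z)/|Z| = 390.53/416.56 = 0.9375.
Step 6 — Type: Im(Z) = 144.9 ⇒ lagging (phase φ = 20.4°).

PF = 0.9375 (lagging, φ = 20.4°)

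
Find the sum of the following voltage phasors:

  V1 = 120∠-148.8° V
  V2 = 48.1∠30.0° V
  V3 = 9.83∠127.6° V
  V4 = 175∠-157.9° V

Step 1 — Convert each phasor to rectangular form:
  V1 = 120·(cos(-148.8°) + j·sin(-148.8°)) = -102.6 - j62.16 V
  V2 = 48.1·(cos(30.0°) + j·sin(30.0°)) = 41.66 + j24.05 V
  V3 = 9.83·(cos(127.6°) + j·sin(127.6°)) = -5.998 + j7.788 V
  V4 = 175·(cos(-157.9°) + j·sin(-157.9°)) = -162.1 - j65.84 V
Step 2 — Sum components: V_total = -229.1 - j96.16 V.
Step 3 — Convert to polar: |V_total| = 248.5 V, ∠V_total = -157.2°.

V_total = 248.5∠-157.2° V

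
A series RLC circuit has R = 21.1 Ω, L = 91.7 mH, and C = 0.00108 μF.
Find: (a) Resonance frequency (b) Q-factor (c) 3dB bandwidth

Step 1 — Resonance condition Im(Z)=0 gives ω₀ = 1/√(LC).
Step 2 — ω₀ = 1/√(0.0917·1.08e-09) = 1.005e+05 rad/s.
Step 3 — f₀ = ω₀/(2π) = 1.599e+04 Hz.
Step 4 — Series Q: Q = ω₀L/R = 1.005e+05·0.0917/21.1 = 436.7.
Step 5 — 3dB bandwidth: Δω = ω₀/Q = 230.1 rad/s; BW = Δω/(2π) = 36.62 Hz.

(a) f₀ = 1.599e+04 Hz  (b) Q = 436.7  (c) BW = 36.62 Hz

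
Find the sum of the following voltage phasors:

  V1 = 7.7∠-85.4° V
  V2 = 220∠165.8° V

Step 1 — Convert each phasor to rectangular form:
  V1 = 7.7·(cos(-85.4°) + j·sin(-85.4°)) = 0.6175 - j7.675 V
  V2 = 220·(cos(165.8°) + j·sin(165.8°)) = -213.3 + j53.97 V
Step 2 — Sum components: V_total = -212.7 + j46.29 V.
Step 3 — Convert to polar: |V_total| = 217.6 V, ∠V_total = 167.7°.

V_total = 217.6∠167.7° V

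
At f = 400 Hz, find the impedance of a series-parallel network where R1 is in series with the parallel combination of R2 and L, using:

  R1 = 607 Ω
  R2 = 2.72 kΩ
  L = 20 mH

Step 1 — Angular frequency: ω = 2π·f = 2π·400 = 2513 rad/s.
Step 2 — Component impedances:
  R1: Z = R = 607 Ω
  R2: Z = R = 2720 Ω
  L: Z = jωL = j·2513·0.02 = 0 + j50.27 Ω
Step 3 — Parallel branch: R2 || L = 1/(1/R2 + 1/L) = 0.9286 + j50.25 Ω.
Step 4 — Series with R1: Z_total = R1 + (R2 || L) = 607.9 + j50.25 Ω = 610∠4.7° Ω.

Z = 607.9 + j50.25 Ω = 610∠4.7° Ω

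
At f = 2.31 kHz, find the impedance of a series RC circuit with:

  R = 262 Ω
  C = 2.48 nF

Step 1 — Angular frequency: ω = 2π·f = 2π·2310 = 1.451e+04 rad/s.
Step 2 — Component impedances:
  R: Z = R = 262 Ω
  C: Z = 1/(jωC) = -j/(ω·C) = 0 - j2.778e+04 Ω
Step 3 — Series combination: Z_total = R + C = 262 - j2.778e+04 Ω = 2.778e+04∠-89.5° Ω.

Z = 262 - j2.778e+04 Ω = 2.778e+04∠-89.5° Ω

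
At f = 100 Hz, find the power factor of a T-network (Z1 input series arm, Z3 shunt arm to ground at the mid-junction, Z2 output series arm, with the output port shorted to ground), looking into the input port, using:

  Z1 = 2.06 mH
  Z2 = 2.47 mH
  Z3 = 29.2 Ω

Step 1 — Angular frequency: ω = 2π·f = 2π·100 = 628.3 rad/s.
Step 2 — Component impedances:
  Z1: Z = jωL = j·628.3·0.00206 = 0 + j1.294 Ω
  Z2: Z = jωL = j·628.3·0.00247 = 0 + j1.552 Ω
  Z3: Z = R = 29.2 Ω
Step 3 — With the output port shorted to ground, the output series arm Z2 runs from the junction to ground; the shunt arm Z3 also runs from the junction to ground. They appear in parallel: Z3 || Z2 = 0.08225 + j1.548 Ω.
Step 4 — Series with input arm Z1: Z_in = Z1 + (Z3 || Z2) = 0.08225 + j2.842 Ω = 2.843∠88.3° Ω.
Step 5 — Power factor: PF = cos(φ) = Re(Z)/|Z| = 0.08225/2.843 = 0.02893.
Step 6 — Type: Im(Z) = 2.842 ⇒ lagging (phase φ = 88.3°).

PF = 0.02893 (lagging, φ = 88.3°)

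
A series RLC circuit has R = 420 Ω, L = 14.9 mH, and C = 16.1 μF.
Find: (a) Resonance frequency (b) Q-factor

Step 1 — Resonance condition Im(Z)=0 gives ω₀ = 1/√(LC).
Step 2 — ω₀ = 1/√(0.0149·1.61e-05) = 2042 rad/s.
Step 3 — f₀ = ω₀/(2π) = 324.9 Hz.
Step 4 — Series Q: Q = ω₀L/R = 2042·0.0149/420 = 0.07243.

(a) f₀ = 324.9 Hz  (b) Q = 0.07243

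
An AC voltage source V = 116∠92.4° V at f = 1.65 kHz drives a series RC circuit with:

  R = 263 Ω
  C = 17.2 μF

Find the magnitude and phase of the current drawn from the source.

Step 1 — Angular frequency: ω = 2π·f = 2π·1650 = 1.037e+04 rad/s.
Step 2 — Component impedances:
  R: Z = R = 263 Ω
  C: Z = 1/(jωC) = -j/(ω·C) = 0 - j5.608 Ω
Step 3 — Series combination: Z_total = R + C = 263 - j5.608 Ω = 263.1∠-1.2° Ω.
Step 4 — Source phasor: V = 116∠92.4° V = -4.858 + j115.9 V.
Step 5 — Ohm's law: I = V / Z_total = (-4.858 + j115.9) / (263 - j5.608) = -0.02785 + j0.4401 A.
Step 6 — Convert to polar: |I| = 0.441 A, ∠I = 93.6°.

I = 0.441∠93.6° A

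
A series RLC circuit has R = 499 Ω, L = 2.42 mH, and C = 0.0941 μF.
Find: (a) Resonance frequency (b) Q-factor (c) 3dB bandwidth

Step 1 — Resonance condition Im(Z)=0 gives ω₀ = 1/√(LC).
Step 2 — ω₀ = 1/√(0.00242·9.41e-08) = 6.627e+04 rad/s.
Step 3 — f₀ = ω₀/(2π) = 1.055e+04 Hz.
Step 4 — Series Q: Q = ω₀L/R = 6.627e+04·0.00242/499 = 0.3214.
Step 5 — 3dB bandwidth: Δω = ω₀/Q = 2.062e+05 rad/s; BW = Δω/(2π) = 3.282e+04 Hz.

(a) f₀ = 1.055e+04 Hz  (b) Q = 0.3214  (c) BW = 3.282e+04 Hz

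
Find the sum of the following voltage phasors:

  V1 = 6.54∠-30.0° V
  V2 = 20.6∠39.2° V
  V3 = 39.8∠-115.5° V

Step 1 — Convert each phasor to rectangular form:
  V1 = 6.54·(cos(-30.0°) + j·sin(-30.0°)) = 5.664 - j3.27 V
  V2 = 20.6·(cos(39.2°) + j·sin(39.2°)) = 15.96 + j13.02 V
  V3 = 39.8·(cos(-115.5°) + j·sin(-115.5°)) = -17.13 - j35.92 V
Step 2 — Sum components: V_total = 4.493 - j26.17 V.
Step 3 — Convert to polar: |V_total| = 26.56 V, ∠V_total = -80.3°.

V_total = 26.56∠-80.3° V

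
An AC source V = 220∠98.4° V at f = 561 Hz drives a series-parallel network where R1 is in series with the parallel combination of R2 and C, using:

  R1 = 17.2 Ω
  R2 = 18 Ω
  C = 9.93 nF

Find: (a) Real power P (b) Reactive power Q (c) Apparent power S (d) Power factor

Step 1 — Angular frequency: ω = 2π·f = 2π·561 = 3525 rad/s.
Step 2 — Component impedances:
  R1: Z = R = 17.2 Ω
  R2: Z = R = 18 Ω
  C: Z = 1/(jωC) = -j/(ω·C) = 0 - j2.857e+04 Ω
Step 3 — Parallel branch: R2 || C = 1/(1/R2 + 1/C) = 18 - j0.01134 Ω.
Step 4 — Series with R1: Z_total = R1 + (R2 || C) = 35.2 - j0.01134 Ω = 35.2∠-0.0° Ω.
Step 5 — Source phasor: V = 220∠98.4° V = -32.14 + j217.6 V.
Step 6 — Current: I = V / Z = -0.915 + j6.183 A = 6.25∠98.4° A.
Step 7 — Complex power: S = V·I* = 1375 - j0.443 VA.
Step 8 — Real power: P = Re(S) = 1375 W.
Step 9 — Reactive power: Q = Im(S) = -0.443 VAR.
Step 10 — Apparent power: |S| = 1375 VA.
Step 11 — Power factor: PF = P/|S| = 1 (leading).

(a) P = 1375 W  (b) Q = -0.443 VAR  (c) S = 1375 VA  (d) PF = 1 (leading)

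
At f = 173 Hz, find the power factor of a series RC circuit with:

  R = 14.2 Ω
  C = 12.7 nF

Step 1 — Angular frequency: ω = 2π·f = 2π·173 = 1087 rad/s.
Step 2 — Component impedances:
  R: Z = R = 14.2 Ω
  C: Z = 1/(jωC) = -j/(ω·C) = 0 - j7.244e+04 Ω
Step 3 — Series combination: Z_total = R + C = 14.2 - j7.244e+04 Ω = 7.244e+04∠-90.0° Ω.
Step 4 — Power factor: PF = cos(φ) = Re(Z)/|Z| = 14.2/7.244e+04 = 0.000196.
Step 5 — Type: Im(Z) = -7.244e+04 ⇒ leading (phase φ = -90.0°).

PF = 0.000196 (leading, φ = -90.0°)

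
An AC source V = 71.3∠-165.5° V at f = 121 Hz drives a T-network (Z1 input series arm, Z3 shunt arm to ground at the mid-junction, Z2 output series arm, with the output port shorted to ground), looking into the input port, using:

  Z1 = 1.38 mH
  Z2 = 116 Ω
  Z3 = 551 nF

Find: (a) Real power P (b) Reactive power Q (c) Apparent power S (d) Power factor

Step 1 — Angular frequency: ω = 2π·f = 2π·121 = 760.3 rad/s.
Step 2 — Component impedances:
  Z1: Z = jωL = j·760.3·0.00138 = 0 + j1.049 Ω
  Z2: Z = R = 116 Ω
  Z3: Z = 1/(jωC) = -j/(ω·C) = 0 - j2387 Ω
Step 3 — With the output port shorted to ground, the output series arm Z2 runs from the junction to ground; the shunt arm Z3 also runs from the junction to ground. They appear in parallel: Z3 || Z2 = 115.7 - j5.624 Ω.
Step 4 — Series with input arm Z1: Z_in = Z1 + (Z3 || Z2) = 115.7 - j4.574 Ω = 115.8∠-2.3° Ω.
Step 5 — Source phasor: V = 71.3∠-165.5° V = -69.03 - j17.85 V.
Step 6 — Current: I = V / Z = -0.5895 - j0.1776 A = 0.6156∠-163.2° A.
Step 7 — Complex power: S = V·I* = 43.86 - j1.734 VA.
Step 8 — Real power: P = Re(S) = 43.86 W.
Step 9 — Reactive power: Q = Im(S) = -1.734 VAR.
Step 10 — Apparent power: |S| = 43.89 VA.
Step 11 — Power factor: PF = P/|S| = 0.9992 (leading).

(a) P = 43.86 W  (b) Q = -1.734 VAR  (c) S = 43.89 VA  (d) PF = 0.9992 (leading)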